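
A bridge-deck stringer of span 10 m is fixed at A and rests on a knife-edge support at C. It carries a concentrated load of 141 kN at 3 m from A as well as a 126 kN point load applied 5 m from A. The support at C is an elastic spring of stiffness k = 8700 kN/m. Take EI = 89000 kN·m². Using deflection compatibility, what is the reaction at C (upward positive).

Release the roller at C. Primary structure: cantilever fixed at A.
Free-end deflection of the primary structure under the applied loading (downward +):
  point load 141 at a = 3: Pa²(3L − a)/(6EI) = 5710/EI
  point load 126 at a = 5: Pa²(3L − a)/(6EI) = 13125/EI
  δ_0 = 18836/EI
Flexibility coefficient — unit upward force at C: δ_{CC} = L³/(3EI) = 333.3/EI.
With EI = 89000 kN·m²: δ_0 = 0.21163 m and δ_{CC} = 0.003745 m/kN.
Compatibility — the spring shortens by R_C/k under the reaction it provides: δ_0 − R_C·δ_{CC} = R_C/k. With 1/k = 0.000115 m/kN, R_C = δ_0 / (δ_{CC} + 1/k) = 0.21163 / (0.003745 + 0.000115) = 54.82 kN.

R_C = 54.82 kN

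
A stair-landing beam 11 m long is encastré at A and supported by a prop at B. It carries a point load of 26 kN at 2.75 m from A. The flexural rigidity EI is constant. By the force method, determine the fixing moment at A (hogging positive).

Release the roller at B. Primary structure: cantilever fixed at A.
Downward deflection at the released point B due to the loads:
  point load 26 at a = 2.75: Pa²(3L − a)/(6EI) = 991.3/EI
Tip deflection under a unit load at B: L³/(3EI) = 443.7/EI.
The prop prevents deflection at B: R_B = δ_0/δ_{BB} = 991.3/443.7 = 2.234 kN.
Moment equilibrium about A: M_A = Σ(load moments about A) − R_B·L = 71.5 − 2.234×11 = 46.92 kN·m.

M_A = 46.92 kN·m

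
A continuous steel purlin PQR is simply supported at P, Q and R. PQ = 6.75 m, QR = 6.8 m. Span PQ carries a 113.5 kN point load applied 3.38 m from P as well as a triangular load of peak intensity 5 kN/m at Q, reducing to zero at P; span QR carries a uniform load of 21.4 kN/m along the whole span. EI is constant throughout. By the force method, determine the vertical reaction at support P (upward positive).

R_P = 41.37 kN

Insert a hinge at Q; M_Q is the redundant, and each span becomes simply supported.
Discontinuity in slope at Q on the released structure — sum the simple-span end rotations:
  span PQ: point load 113.5 at a = 3.38: Pab(L + a)/(6LEI) = 323.4/EI
  span PQ: triangular load, peak 5: w₀L³/(45EI) = 34.17/EI
  span QR: UDL 21.4: wL³/(24EI) = 280.4/EI
  relative rotation θ_0 = (357.5 + 280.4)/EI = 637.9/EI
A unit hogging moment at Q produces rotation L₁/(3EI) + L₂/(3EI) = 4.517/EI.
Slope continuity at Q: θ_0 = M_Q·4.517/EI, so M_Q = 637.9/4.517 = 141.2 kN·m (hogging).
Span PQ, ΣM about P with M_Q applied at Q: R_Q^{PQ}·6.75 = 459.6 + 141.2, so R_Q^{PQ} = 89.01 kN and R_P = 130.4 − 89.01 = 41.37 kN.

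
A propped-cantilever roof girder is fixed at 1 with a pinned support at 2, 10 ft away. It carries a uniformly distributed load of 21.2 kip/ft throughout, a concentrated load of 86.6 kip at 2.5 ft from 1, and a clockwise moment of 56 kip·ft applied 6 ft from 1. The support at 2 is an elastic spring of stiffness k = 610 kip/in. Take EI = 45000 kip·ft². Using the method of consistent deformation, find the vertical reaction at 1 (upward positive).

Release the roller at 2. Primary structure: cantilever fixed at 1.
Downward deflection at the released point 2 due to the loads:
  UDL 21.2: wL⁴/(8EI) = 26500/EI
  point load 86.6 at a = 2.5: Pa²(3L − a)/(6EI) = 2481/EI
  clockwise couple 56 at a = 6: M₀a(2L − a)/(2EI) = 2352/EI
  δ_0 = 31333/EI
Flexibility coefficient — unit upward force at 2: δ_{22} = L³/(3EI) = 333.3/EI.
With EI = 45000 kip·ft²: δ_0 = 0.69628 ft and δ_{22} = 0.007407 ft/kip.
Compatibility — the spring shortens by R_2/k under the reaction it provides: δ_0 − R_2·δ_{22} = R_2/k. With 1/k = 1/(610×12) ft/kip = 0.000137 ft/kip, R_2 = δ_0 / (δ_{22} + 1/k) = 0.69628 / (0.007407 + 0.000137) = 92.3 kip.
Vertical equilibrium: R_1 = ΣP − R_2 = 298.6 − 92.3 = 206.3 kip.

R_1 = 206.3 kip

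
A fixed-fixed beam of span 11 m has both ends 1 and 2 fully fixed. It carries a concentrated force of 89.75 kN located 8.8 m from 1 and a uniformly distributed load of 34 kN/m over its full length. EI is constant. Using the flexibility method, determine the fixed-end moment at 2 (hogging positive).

Release both end moments; the primary structure is a simply-supported span 12 with redundants M_1 and M_2.
On the primary (simply-supported) span, the end slopes from the loading are:
  at 1: point load 89.75 at a = 8.8: Pab(L + b)/(6LEI) = 347.5/EI
  at 2: point load 89.75 at a = 8.8: Pab(L + a)/(6LEI) = 521.3/EI
  at 1: UDL 34: wL³/(24EI) = 1886/EI
  at 2: UDL 34: wL³/(24EI) = 1886/EI
  θ_10 = 2233/EI,  θ_20 = 2407/EI
Flexibility coefficients: a unit moment at one end gives L/(3EI) there and L/(6EI) at the far end, so f₁₁ = f₂₂ = 3.667/EI and f₁₂ = f₂₁ = 1.833/EI.
Compatibility — zero rotation at each built-in end:
  3.667 M_1 + 1.833 M_2 = 2233
  1.833 M_1 + 3.667 M_2 = 2407
Solving the pair gives M_1 = 374.4 kN·m and M_2 = 469.2 kN·m (hogging).

M_2 = 469.2 kN·m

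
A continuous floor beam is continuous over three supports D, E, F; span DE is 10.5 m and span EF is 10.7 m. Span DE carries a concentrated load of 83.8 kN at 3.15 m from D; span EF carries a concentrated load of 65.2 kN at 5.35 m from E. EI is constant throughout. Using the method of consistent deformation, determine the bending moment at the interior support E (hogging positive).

Release continuity at E by inserting a hinge; the redundant is the internal moment M_E. The primary structure is two simply-supported spans DE and EF.
Rotations at E on the released spans (each span's end-slope, ×1/EI):
  span DE: point load 83.8 at a = 3.15: Pab(L + a)/(6LEI) = 420.4/EI
  span EF: point load 65.2 at a = 5.35: Pab(L + b)/(6LEI) = 466.5/EI
  relative rotation θ_0 = (420.4 + 466.5)/EI = 886.9/EI
A unit hogging moment at E produces rotation L₁/(3EI) + L₂/(3EI) = 7.067/EI.
Slope continuity at E: θ_0 = M_E·7.067/EI, so M_E = 886.9/7.067 = 125.5 kN·m (hogging).

M_E = 125.5 kN·m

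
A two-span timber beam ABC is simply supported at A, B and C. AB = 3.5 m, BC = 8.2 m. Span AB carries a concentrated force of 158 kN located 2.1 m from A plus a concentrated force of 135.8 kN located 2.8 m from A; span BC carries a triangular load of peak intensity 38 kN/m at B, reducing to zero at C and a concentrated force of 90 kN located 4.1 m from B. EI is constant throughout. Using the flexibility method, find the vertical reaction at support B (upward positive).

R_B = 461.8 kN

Release continuity at B by inserting a hinge; the redundant is the internal moment M_B. The primary structure is two simply-supported spans AB and BC.
End slopes at the hinge B, treating each span as simply supported:
  span AB: point load 158 at a = 2.1: Pab(L + a)/(6LEI) = 123.9/EI
  span AB: point load 135.8 at a = 2.8: Pab(L + a)/(6LEI) = 79.85/EI
  span BC: triangular load, peak 38: w₀L³/(45EI) = 465.6/EI
  span BC: point load 90 at a = 4.1: Pab(L + b)/(6LEI) = 378.2/EI
  relative rotation θ_0 = (203.7 + 843.8)/EI = 1048/EI
A unit hogging moment at B produces rotation L₁/(3EI) + L₂/(3EI) = 3.9/EI.
Compatibility: M_B·(L₁+L₂)/(3EI) = θ_0, giving M_B = 268.6 kN·m (hogging).
Span AB, ΣM about A with M_B applied at B: R_B^{AB}·3.5 = 712 + 268.6, so R_B^{AB} = 280.2 kN and R_A = 293.8 − 280.2 = 13.62 kN.
Span BC, ΣM about C: R_B^{BC}·8.2 = 1221 + 268.6, so R_B^{BC} = 181.6 kN and R_C = 245.8 − 181.6 = 64.18 kN.
R_B = 280.2 + 181.6 = 461.8 kN.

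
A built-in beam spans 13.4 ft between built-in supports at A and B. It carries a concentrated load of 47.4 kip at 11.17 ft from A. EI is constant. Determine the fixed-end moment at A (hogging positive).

Release both end moments; the primary structure is a simply-supported span AB with redundants M_A and M_B.
End rotations of the released simple span under the applied load (×1/EI):
  at A: point load 47.4 at a = 11.17: Pab(L + b)/(6LEI) = 229.5/EI
  at B: point load 47.4 at a = 11.17: Pab(L + a)/(6LEI) = 360.8/EI
  θ_A0 = 229.5/EI,  θ_B0 = 360.8/EI
Flexibility coefficients: a unit moment at one end gives L/(3EI) there and L/(6EI) at the far end, so f₁₁ = f₂₂ = 4.467/EI and f₁₂ = f₂₁ = 2.233/EI.
Compatibility — zero rotation at each built-in end:
  4.467 M_A + 2.233 M_B = 229.5
  2.233 M_A + 4.467 M_B = 360.8
Solving the pair gives M_A = 14.66 kip·ft and M_B = 73.45 kip·ft (hogging).

M_A = 14.66 kip·ft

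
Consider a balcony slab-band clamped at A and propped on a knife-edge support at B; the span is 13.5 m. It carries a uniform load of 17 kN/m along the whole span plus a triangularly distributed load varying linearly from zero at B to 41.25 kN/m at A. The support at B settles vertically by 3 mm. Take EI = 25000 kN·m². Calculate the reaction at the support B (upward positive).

Choose R_B as the redundant. The primary structure is the cantilever fixed at A.
Deflection at B on the released cantilever, summing each load's contribution:
  UDL 17: wL⁴/(8EI) = 70582/EI
  triangular load, peak 41.25 at the fixed end: w₀L⁴/(30EI) = 45671/EI
  δ_0 = 116253/EI
Tip deflection under a unit load at B: L³/(3EI) = 820.1/EI.
With EI = 25000 kN·m²: δ_0 = 4.6501 m and δ_{BB} = 0.032805 m/kN.
Compatibility — the beam at B must follow the support down by 0.003 m: δ_0 − R_B·δ_{BB} = 0.003, so R_B = (4.6501 − 0.003)/0.032805 = 141.7 kN.

R_B = 141.7 kN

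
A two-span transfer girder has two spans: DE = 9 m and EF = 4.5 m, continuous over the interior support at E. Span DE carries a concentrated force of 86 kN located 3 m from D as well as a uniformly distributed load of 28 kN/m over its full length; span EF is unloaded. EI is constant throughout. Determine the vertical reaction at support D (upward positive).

Take M_E as the redundant. Released structure: two simple spans DE and EF with a hinge at E.
Rotations at E on the released spans (each span's end-slope, ×1/EI):
  span DE: point load 86 at a = 3: Pab(L + a)/(6LEI) = 344/EI
  span DE: UDL 28: wL³/(24EI) = 850.5/EI
  relative rotation θ_0 = (1194 + 0)/EI = 1194/EI
A unit hogging moment at E produces rotation L₁/(3EI) + L₂/(3EI) = 4.5/EI.
Slope continuity at E: θ_0 = M_E·4.5/EI, so M_E = 1194/4.5 = 265.4 kN·m (hogging).
Span DE, ΣM about D with M_E applied at E: R_E^{DE}·9 = 1392 + 265.4, so R_E^{DE} = 184.2 kN and R_D = 338 − 184.2 = 153.8 kN.

R_D = 153.8 kN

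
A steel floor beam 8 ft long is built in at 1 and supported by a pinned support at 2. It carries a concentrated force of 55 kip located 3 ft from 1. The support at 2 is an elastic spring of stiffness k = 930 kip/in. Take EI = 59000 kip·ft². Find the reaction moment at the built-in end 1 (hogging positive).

Remove the prop at 2; the released (primary) structure is a cantilever built in at 1.
Downward deflection at the released point 2 due to the loads:
  point load 55 at a = 3: Pa²(3L − a)/(6EI) = 1732/EI
Tip deflection under a unit load at 2: L³/(3EI) = 170.7/EI.
With EI = 59000 kip·ft²: δ_0 = 0.029364 ft and δ_{22} = 0.002893 ft/kip.
Compatibility — the spring shortens by R_2/k under the reaction it provides: δ_0 − R_2·δ_{22} = R_2/k. With 1/k = 1/(930×12) ft/kip = 0.00009 ft/kip, R_2 = δ_0 / (δ_{22} + 1/k) = 0.029364 / (0.002893 + 0.00009) = 9.846 kip.
Moment equilibrium about 1: M_1 = Σ(load moments about 1) − R_2·L = 165 − 9.846×8 = 86.23 kip·ft.

M_1 = 86.23 kip·ft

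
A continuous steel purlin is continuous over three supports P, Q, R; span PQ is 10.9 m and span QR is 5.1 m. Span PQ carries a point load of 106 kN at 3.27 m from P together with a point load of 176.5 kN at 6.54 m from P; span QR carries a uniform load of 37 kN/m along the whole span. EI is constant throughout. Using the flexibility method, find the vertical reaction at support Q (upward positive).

Take M_Q as the redundant. Released structure: two simple spans PQ and QR with a hinge at Q.
Discontinuity in slope at Q on the released structure — sum the simple-span end rotations:
  span PQ: point load 106 at a = 3.27: Pab(L + a)/(6LEI) = 573/EI
  span PQ: point load 176.5 at a = 6.54: Pab(L + a)/(6LEI) = 1342/EI
  span QR: UDL 37: wL³/(24EI) = 204.5/EI
  relative rotation θ_0 = (1915 + 204.5)/EI = 2120/EI
A unit hogging moment at Q produces rotation L₁/(3EI) + L₂/(3EI) = 5.333/EI.
Slope continuity at Q: θ_0 = M_Q·5.333/EI, so M_Q = 2120/5.333 = 397.4 kN·m (hogging).
Span PQ, ΣM about P with M_Q applied at Q: R_Q^{PQ}·10.9 = 1501 + 397.4, so R_Q^{PQ} = 174.2 kN and R_P = 282.5 − 174.2 = 108.3 kN.
Span QR, ΣM about R: R_Q^{QR}·5.1 = 481.2 + 397.4, so R_Q^{QR} = 172.3 kN and R_R = 188.7 − 172.3 = 16.42 kN.
R_Q = 174.2 + 172.3 = 346.4 kN.

R_Q = 346.4 kN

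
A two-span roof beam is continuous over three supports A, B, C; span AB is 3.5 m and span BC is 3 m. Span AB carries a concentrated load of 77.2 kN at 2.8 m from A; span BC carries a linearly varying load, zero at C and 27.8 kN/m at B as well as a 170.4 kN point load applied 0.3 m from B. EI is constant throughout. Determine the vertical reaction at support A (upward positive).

R_A = 1.491 kN

Release continuity at B by inserting a hinge; the redundant is the internal moment M_B. The primary structure is two simply-supported spans AB and BC.
Rotations at B on the released spans (each span's end-slope, ×1/EI):
  span AB: point load 77.2 at a = 2.8: Pab(L + a)/(6LEI) = 45.39/EI
  span BC: triangular load, peak 27.8: w₀L³/(45EI) = 16.68/EI
  span BC: point load 170.4 at a = 0.3: Pab(L + b)/(6LEI) = 43.71/EI
  relative rotation θ_0 = (45.39 + 60.39)/EI = 105.8/EI
A unit hogging moment at B produces rotation L₁/(3EI) + L₂/(3EI) = 2.167/EI.
Compatibility: M_B·(L₁+L₂)/(3EI) = θ_0, giving M_B = 48.82 kN·m (hogging).
Span AB, ΣM about A with M_B applied at B: R_B^{AB}·3.5 = 216.2 + 48.82, so R_B^{AB} = 75.71 kN and R_A = 77.2 − 75.71 = 1.491 kN.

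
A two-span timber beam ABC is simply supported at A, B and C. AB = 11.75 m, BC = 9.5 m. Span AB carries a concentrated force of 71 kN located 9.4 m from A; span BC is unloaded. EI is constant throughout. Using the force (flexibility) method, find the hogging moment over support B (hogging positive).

Release continuity at B by inserting a hinge; the redundant is the internal moment M_B. The primary structure is two simply-supported spans AB and BC.
Discontinuity in slope at B on the released structure — sum the simple-span end rotations:
  span AB: point load 71 at a = 9.4: Pab(L + a)/(6LEI) = 470.5/EI
  relative rotation θ_0 = (470.5 + 0)/EI = 470.5/EI
A unit hogging moment at B produces rotation L₁/(3EI) + L₂/(3EI) = 7.083/EI.
Compatibility: M_B·(L₁+L₂)/(3EI) = θ_0, giving M_B = 66.43 kN·m (hogging).

M_B = 66.43 kN·m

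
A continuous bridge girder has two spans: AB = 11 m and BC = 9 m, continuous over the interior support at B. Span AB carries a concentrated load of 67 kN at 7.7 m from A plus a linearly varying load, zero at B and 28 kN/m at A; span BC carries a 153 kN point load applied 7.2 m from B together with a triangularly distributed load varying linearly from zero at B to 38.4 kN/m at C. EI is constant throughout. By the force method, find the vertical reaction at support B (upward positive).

R_B = 251.5 kN

Insert a hinge at B; M_B is the redundant, and each span becomes simply supported.
Rotations at B on the released spans (each span's end-slope, ×1/EI):
  span AB: point load 67 at a = 7.7: Pab(L + a)/(6LEI) = 482.4/EI
  span AB: triangular load, peak 28: 7w₀L³/(360EI) = 724.7/EI
  span BC: point load 153 at a = 7.2: Pab(L + b)/(6LEI) = 396.6/EI
  span BC: triangular load, peak 38.4: 7w₀L³/(360EI) = 544.3/EI
  relative rotation θ_0 = (1207 + 940.9)/EI = 2148/EI
A unit hogging moment at B produces rotation L₁/(3EI) + L₂/(3EI) = 6.667/EI.
Slope continuity at B: θ_0 = M_B·6.667/EI, so M_B = 2148/6.667 = 322.2 kN·m (hogging).
Span AB, ΣM about A with M_B applied at B: R_B^{AB}·11 = 1081 + 322.2, so R_B^{AB} = 127.5 kN and R_A = 221 − 127.5 = 93.48 kN.
Span BC, ΣM about C: R_B^{BC}·9 = 793.8 + 322.2, so R_B^{BC} = 124 kN and R_C = 325.8 − 124 = 201.8 kN.
R_B = 127.5 + 124 = 251.5 kN.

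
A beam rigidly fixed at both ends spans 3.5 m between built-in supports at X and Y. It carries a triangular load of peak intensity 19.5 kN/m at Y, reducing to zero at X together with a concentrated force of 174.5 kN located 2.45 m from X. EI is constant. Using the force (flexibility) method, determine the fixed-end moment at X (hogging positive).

M_X = 46.44 kN·m

Release both end moments; the primary structure is a simply-supported span XY with redundants M_X and M_Y.
On the primary (simply-supported) span, the end slopes from the loading are:
  at X: triangular load, peak 19.5: 7w₀L³/(360EI) = 16.26/EI
  at Y: triangular load, peak 19.5: w₀L³/(45EI) = 18.58/EI
  at X: point load 174.5 at a = 2.45: Pab(L + b)/(6LEI) = 97.26/EI
  at Y: point load 174.5 at a = 2.45: Pab(L + a)/(6LEI) = 127.2/EI
  θ_X0 = 113.5/EI,  θ_Y0 = 145.8/EI
Flexibility coefficients: a unit moment at one end gives L/(3EI) there and L/(6EI) at the far end, so f₁₁ = f₂₂ = 1.167/EI and f₁₂ = f₂₁ = 0.5833/EI.
Compatibility — zero rotation at each built-in end:
  1.167 M_X + 0.5833 M_Y = 113.5
  0.5833 M_X + 1.167 M_Y = 145.8
Solving the pair gives M_X = 46.44 kN·m and M_Y = 101.7 kN·m (hogging).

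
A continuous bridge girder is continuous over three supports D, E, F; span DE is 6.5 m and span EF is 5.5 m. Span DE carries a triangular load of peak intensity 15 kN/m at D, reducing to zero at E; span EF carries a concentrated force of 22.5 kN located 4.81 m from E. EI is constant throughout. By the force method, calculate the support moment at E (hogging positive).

M_E = 23.53 kN·m

Take M_E as the redundant. Released structure: two simple spans DE and EF with a hinge at E.
Discontinuity in slope at E on the released structure — sum the simple-span end rotations:
  span DE: triangular load, peak 15: 7w₀L³/(360EI) = 80.1/EI
  span EF: point load 22.5 at a = 4.81: Pab(L + b)/(6LEI) = 14.01/EI
  relative rotation θ_0 = (80.1 + 14.01)/EI = 94.11/EI
A unit hogging moment at E produces rotation L₁/(3EI) + L₂/(3EI) = 4/EI.
Slope continuity at E: θ_0 = M_E·4/EI, so M_E = 94.11/4 = 23.53 kN·m (hogging).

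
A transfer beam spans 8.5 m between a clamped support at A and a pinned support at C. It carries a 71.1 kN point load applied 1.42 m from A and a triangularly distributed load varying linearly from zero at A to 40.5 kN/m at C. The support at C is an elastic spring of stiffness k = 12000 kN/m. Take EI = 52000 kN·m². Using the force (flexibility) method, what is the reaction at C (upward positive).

Remove the prop at C; the released (primary) structure is a cantilever built in at A.
Deflection at C on the released cantilever, summing each load's contribution:
  point load 71.1 at a = 1.42: Pa²(3L − a)/(6EI) = 575.4/EI
  triangular load, peak 40.5 at the free end: 11w₀L⁴/(120EI) = 19379/EI
  δ_0 = 19955/EI
Tip deflection under a unit load at C: L³/(3EI) = 204.7/EI.
With EI = 52000 kN·m²: δ_0 = 0.38375 m and δ_{CC} = 0.003937 m/kN.
Compatibility — the spring shortens by R_C/k under the reaction it provides: δ_0 − R_C·δ_{CC} = R_C/k. With 1/k = 0.000083 m/kN, R_C = δ_0 / (δ_{CC} + 1/k) = 0.38375 / (0.003937 + 0.000083) = 95.46 kN.

R_C = 95.46 kN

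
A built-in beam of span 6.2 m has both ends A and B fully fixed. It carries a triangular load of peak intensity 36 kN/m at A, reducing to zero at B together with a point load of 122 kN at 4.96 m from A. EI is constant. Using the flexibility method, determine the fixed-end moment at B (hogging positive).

Release both end moments; the primary structure is a simply-supported span AB with redundants M_A and M_B.
Simple-span end rotations at A and B under the given loads:
  at A: triangular load, peak 36: w₀L³/(45EI) = 190.7/EI
  at B: triangular load, peak 36: 7w₀L³/(360EI) = 166.8/EI
  at A: point load 122 at a = 4.96: Pab(L + b)/(6LEI) = 150.1/EI
  at B: point load 122 at a = 4.96: Pab(L + a)/(6LEI) = 225.1/EI
  θ_A0 = 340.7/EI,  θ_B0 = 391.9/EI
Flexibility coefficients: a unit moment at one end gives L/(3EI) there and L/(6EI) at the far end, so f₁₁ = f₂₂ = 2.067/EI and f₁₂ = f₂₁ = 1.033/EI.
Compatibility — zero rotation at each built-in end:
  2.067 M_A + 1.033 M_B = 340.7
  1.033 M_A + 2.067 M_B = 391.9
Solving the pair gives M_A = 93.4 kN·m and M_B = 142.9 kN·m (hogging).

M_B = 142.9 kN·m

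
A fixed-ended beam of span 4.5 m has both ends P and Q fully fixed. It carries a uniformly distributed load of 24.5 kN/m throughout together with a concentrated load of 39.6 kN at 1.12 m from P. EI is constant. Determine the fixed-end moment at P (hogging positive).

M_P = 66.37 kN·m

Take the two fixed-end moments M_P, M_Q as redundants; the released structure is the simple span PQ.
End rotations of the released simple span under the applied load (×1/EI):
  at P: UDL 24.5: wL³/(24EI) = 93.02/EI
  at Q: UDL 24.5: wL³/(24EI) = 93.02/EI
  at P: point load 39.6 at a = 1.12: Pab(L + b)/(6LEI) = 43.75/EI
  at Q: point load 39.6 at a = 1.12: Pab(L + a)/(6LEI) = 31.2/EI
  θ_P0 = 136.8/EI,  θ_Q0 = 124.2/EI
Flexibility coefficients: a unit moment at one end gives L/(3EI) there and L/(6EI) at the far end, so f₁₁ = f₂₂ = 1.5/EI and f₁₂ = f₂₁ = 0.75/EI.
Compatibility — zero rotation at each built-in end:
  1.5 M_P + 0.75 M_Q = 136.8
  0.75 M_P + 1.5 M_Q = 124.2
Solving the pair gives M_P = 66.37 kN·m and M_Q = 49.64 kN·m (hogging).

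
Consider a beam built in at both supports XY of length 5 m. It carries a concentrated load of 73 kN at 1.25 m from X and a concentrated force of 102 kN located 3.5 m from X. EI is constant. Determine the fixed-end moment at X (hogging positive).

M_X = 83.46 kN·m

Take the two fixed-end moments M_X, M_Y as redundants; the released structure is the simple span XY.
On the primary (simply-supported) span, the end slopes from the loading are:
  at X: point load 73 at a = 1.25: Pab(L + b)/(6LEI) = 99.8/EI
  at Y: point load 73 at a = 1.25: Pab(L + a)/(6LEI) = 71.29/EI
  at X: point load 102 at a = 3.5: Pab(L + b)/(6LEI) = 116/EI
  at Y: point load 102 at a = 3.5: Pab(L + a)/(6LEI) = 151.7/EI
  θ_X0 = 215.8/EI,  θ_Y0 = 223/EI
Flexibility coefficients: a unit moment at one end gives L/(3EI) there and L/(6EI) at the far end, so f₁₁ = f₂₂ = 1.667/EI and f₁₂ = f₂₁ = 0.8333/EI.
Compatibility — zero rotation at each built-in end:
  1.667 M_X + 0.8333 M_Y = 215.8
  0.8333 M_X + 1.667 M_Y = 223
Solving the pair gives M_X = 83.46 kN·m and M_Y = 92.08 kN·m (hogging).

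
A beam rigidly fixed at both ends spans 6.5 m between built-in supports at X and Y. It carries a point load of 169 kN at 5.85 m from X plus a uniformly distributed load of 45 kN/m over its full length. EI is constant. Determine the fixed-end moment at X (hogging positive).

M_X = 168.3 kN·m

Take the two fixed-end moments M_X, M_Y as redundants; the released structure is the simple span XY.
Simple-span end rotations at X and Y under the given loads:
  at X: point load 169 at a = 5.85: Pab(L + b)/(6LEI) = 117.8/EI
  at Y: point load 169 at a = 5.85: Pab(L + a)/(6LEI) = 203.5/EI
  at X: UDL 45: wL³/(24EI) = 514.9/EI
  at Y: UDL 45: wL³/(24EI) = 514.9/EI
  θ_X0 = 632.7/EI,  θ_Y0 = 718.4/EI
Flexibility coefficients: a unit moment at one end gives L/(3EI) there and L/(6EI) at the far end, so f₁₁ = f₂₂ = 2.167/EI and f₁₂ = f₂₁ = 1.083/EI.
Compatibility — zero rotation at each built-in end:
  2.167 M_X + 1.083 M_Y = 632.7
  1.083 M_X + 2.167 M_Y = 718.4
Solving the pair gives M_X = 168.3 kN·m and M_Y = 247.4 kN·m (hogging).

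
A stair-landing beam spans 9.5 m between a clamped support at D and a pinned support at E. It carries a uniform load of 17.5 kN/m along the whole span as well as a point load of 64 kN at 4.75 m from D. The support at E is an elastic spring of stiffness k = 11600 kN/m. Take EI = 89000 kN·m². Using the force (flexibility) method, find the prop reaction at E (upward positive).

R_E = 80.19 kN

Choose R_E as the redundant. The primary structure is the cantilever fixed at D.
Free-end deflection of the primary structure under the applied loading (downward +):
  UDL 17.5: wL⁴/(8EI) = 17817/EI
  point load 64 at a = 4.75: Pa²(3L − a)/(6EI) = 5716/EI
  δ_0 = 23533/EI
Flexibility coefficient — unit upward force at E: δ_{EE} = L³/(3EI) = 285.8/EI.
With EI = 89000 kN·m²: δ_0 = 0.26442 m and δ_{EE} = 0.003211 m/kN.
Compatibility — the spring shortens by R_E/k under the reaction it provides: δ_0 − R_E·δ_{EE} = R_E/k. With 1/k = 0.000086 m/kN, R_E = δ_0 / (δ_{EE} + 1/k) = 0.26442 / (0.003211 + 0.000086) = 80.19 kN.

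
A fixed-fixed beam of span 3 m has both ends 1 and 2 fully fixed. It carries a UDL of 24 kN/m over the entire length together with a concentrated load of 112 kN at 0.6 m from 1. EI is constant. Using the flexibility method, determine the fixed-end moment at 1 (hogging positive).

M_1 = 61.01 kN·m

Release both end moments; the primary structure is a simply-supported span 12 with redundants M_1 and M_2.
Simple-span end rotations at 1 and 2 under the given loads:
  at 1: UDL 24: wL³/(24EI) = 27/EI
  at 2: UDL 24: wL³/(24EI) = 27/EI
  at 1: point load 112 at a = 0.6: Pab(L + b)/(6LEI) = 48.38/EI
  at 2: point load 112 at a = 0.6: Pab(L + a)/(6LEI) = 32.26/EI
  θ_10 = 75.38/EI,  θ_20 = 59.26/EI
Flexibility coefficients: a unit moment at one end gives L/(3EI) there and L/(6EI) at the far end, so f₁₁ = f₂₂ = 1/EI and f₁₂ = f₂₁ = 0.5/EI.
Compatibility — zero rotation at each built-in end:
  1 M_1 + 0.5 M_2 = 75.38
  0.5 M_1 + 1 M_2 = 59.26
Solving the pair gives M_1 = 61.01 kN·m and M_2 = 28.75 kN·m (hogging).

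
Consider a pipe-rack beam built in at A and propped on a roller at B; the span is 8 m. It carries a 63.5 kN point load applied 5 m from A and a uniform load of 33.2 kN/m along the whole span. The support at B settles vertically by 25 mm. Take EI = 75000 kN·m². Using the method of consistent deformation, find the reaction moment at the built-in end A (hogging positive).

M_A = 435.3 kN·m

Take the reaction at B as the redundant and release it; the primary structure is a cantilever fixed at A.
Free-end deflection of the primary structure under the applied loading (downward +):
  point load 63.5 at a = 5: Pa²(3L − a)/(6EI) = 5027/EI
  UDL 33.2: wL⁴/(8EI) = 16998/EI
  δ_0 = 22025/EI
Tip deflection under a unit load at B: L³/(3EI) = 170.7/EI.
With EI = 75000 kN·m²: δ_0 = 0.29367 m and δ_{BB} = 0.002276 m/kN.
Compatibility — the beam at B must follow the support down by 0.025 m: δ_0 − R_B·δ_{BB} = 0.025, so R_B = (0.29367 − 0.025)/0.002276 = 118.1 kN.
Moment equilibrium about A: M_A = Σ(load moments about A) − R_B·L = 1380 − 118.1×8 = 435.3 kN·m.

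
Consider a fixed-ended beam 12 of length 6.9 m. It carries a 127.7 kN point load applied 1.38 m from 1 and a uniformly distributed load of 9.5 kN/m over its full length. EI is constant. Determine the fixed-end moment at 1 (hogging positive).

M_1 = 150.5 kN·m

Take the two fixed-end moments M_1, M_2 as redundants; the released structure is the simple span 12.
On the primary (simply-supported) span, the end slopes from the loading are:
  at 1: point load 127.7 at a = 1.38: Pab(L + b)/(6LEI) = 291.8/EI
  at 2: point load 127.7 at a = 1.38: Pab(L + a)/(6LEI) = 194.6/EI
  at 1: UDL 9.5: wL³/(24EI) = 130/EI
  at 2: UDL 9.5: wL³/(24EI) = 130/EI
  θ_10 = 421.9/EI,  θ_20 = 324.6/EI
Flexibility coefficients: a unit moment at one end gives L/(3EI) there and L/(6EI) at the far end, so f₁₁ = f₂₂ = 2.3/EI and f₁₂ = f₂₁ = 1.15/EI.
Compatibility — zero rotation at each built-in end:
  2.3 M_1 + 1.15 M_2 = 421.9
  1.15 M_1 + 2.3 M_2 = 324.6
Solving the pair gives M_1 = 150.5 kN·m and M_2 = 65.89 kN·m (hogging).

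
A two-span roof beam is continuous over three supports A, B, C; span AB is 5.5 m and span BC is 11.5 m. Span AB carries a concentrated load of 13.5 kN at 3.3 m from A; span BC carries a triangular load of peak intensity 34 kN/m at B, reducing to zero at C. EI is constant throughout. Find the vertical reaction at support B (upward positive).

R_B = 194.2 kN

Release continuity at B by inserting a hinge; the redundant is the internal moment M_B. The primary structure is two simply-supported spans AB and BC.
Discontinuity in slope at B on the released structure — sum the simple-span end rotations:
  span AB: point load 13.5 at a = 3.3: Pab(L + a)/(6LEI) = 26.14/EI
  span BC: triangular load, peak 34: w₀L³/(45EI) = 1149/EI
  relative rotation θ_0 = (26.14 + 1149)/EI = 1175/EI
A unit hogging moment at B produces rotation L₁/(3EI) + L₂/(3EI) = 5.667/EI.
Slope continuity at B: θ_0 = M_B·5.667/EI, so M_B = 1175/5.667 = 207.4 kN·m (hogging).
Span AB, ΣM about A with M_B applied at B: R_B^{AB}·5.5 = 44.55 + 207.4, so R_B^{AB} = 45.81 kN and R_A = 13.5 − 45.81 = -32.31 kN.
Span BC, ΣM about C: R_B^{BC}·11.5 = 1499 + 207.4, so R_B^{BC} = 148.4 kN and R_C = 195.5 − 148.4 = 47.13 kN.
R_B = 45.81 + 148.4 = 194.2 kN.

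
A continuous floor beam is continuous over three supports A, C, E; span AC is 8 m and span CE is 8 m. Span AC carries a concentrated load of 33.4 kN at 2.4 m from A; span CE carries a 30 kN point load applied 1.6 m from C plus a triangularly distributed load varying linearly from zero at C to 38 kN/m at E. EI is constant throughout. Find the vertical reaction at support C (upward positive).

R_C = 111.3 kN

Take M_C as the redundant. Released structure: two simple spans AC and CE with a hinge at C.
Rotations at C on the released spans (each span's end-slope, ×1/EI):
  span AC: point load 33.4 at a = 2.4: Pab(L + a)/(6LEI) = 97.26/EI
  span CE: point load 30 at a = 1.6: Pab(L + b)/(6LEI) = 92.16/EI
  span CE: triangular load, peak 38: 7w₀L³/(360EI) = 378.3/EI
  relative rotation θ_0 = (97.26 + 470.5)/EI = 567.7/EI
A unit hogging moment at C produces rotation L₁/(3EI) + L₂/(3EI) = 5.333/EI.
Compatibility: M_C·(L₁+L₂)/(3EI) = θ_0, giving M_C = 106.4 kN·m (hogging).
Span AC, ΣM about A with M_C applied at C: R_C^{AC}·8 = 80.16 + 106.4, so R_C^{AC} = 23.33 kN and R_A = 33.4 − 23.33 = 10.07 kN.
Span CE, ΣM about E: R_C^{CE}·8 = 597.3 + 106.4, so R_C^{CE} = 87.97 kN and R_E = 182 − 87.97 = 94.03 kN.
R_C = 23.33 + 87.97 = 111.3 kN.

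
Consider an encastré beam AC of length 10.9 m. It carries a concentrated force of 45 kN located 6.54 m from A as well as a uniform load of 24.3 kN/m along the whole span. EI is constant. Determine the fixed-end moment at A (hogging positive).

Release both end moments; the primary structure is a simply-supported span AC with redundants M_A and M_C.
On the primary (simply-supported) span, the end slopes from the loading are:
  at A: point load 45 at a = 6.54: Pab(L + b)/(6LEI) = 299.4/EI
  at C: point load 45 at a = 6.54: Pab(L + a)/(6LEI) = 342.2/EI
  at A: UDL 24.3: wL³/(24EI) = 1311/EI
  at C: UDL 24.3: wL³/(24EI) = 1311/EI
  θ_A0 = 1611/EI,  θ_C0 = 1653/EI
Flexibility coefficients: a unit moment at one end gives L/(3EI) there and L/(6EI) at the far end, so f₁₁ = f₂₂ = 3.633/EI and f₁₂ = f₂₁ = 1.817/EI.
Compatibility — zero rotation at each built-in end:
  3.633 M_A + 1.817 M_C = 1611
  1.817 M_A + 3.633 M_C = 1653
Solving the pair gives M_A = 287.7 kN·m and M_C = 311.2 kN·m (hogging).

M_A = 287.7 kN·m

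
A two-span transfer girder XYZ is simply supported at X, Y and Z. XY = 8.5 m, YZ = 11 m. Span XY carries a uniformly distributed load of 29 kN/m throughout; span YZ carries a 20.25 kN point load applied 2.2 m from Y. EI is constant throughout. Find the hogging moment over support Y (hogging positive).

M_Y = 132.3 kN·m

Take M_Y as the redundant. Released structure: two simple spans XY and YZ with a hinge at Y.
End slopes at the hinge Y, treating each span as simply supported:
  span XY: UDL 29: wL³/(24EI) = 742.1/EI
  span YZ: point load 20.25 at a = 2.2: Pab(L + b)/(6LEI) = 117.6/EI
  relative rotation θ_0 = (742.1 + 117.6)/EI = 859.7/EI
A unit hogging moment at Y produces rotation L₁/(3EI) + L₂/(3EI) = 6.5/EI.
Compatibility: M_Y·(L₁+L₂)/(3EI) = θ_0, giving M_Y = 132.3 kN·m (hogging).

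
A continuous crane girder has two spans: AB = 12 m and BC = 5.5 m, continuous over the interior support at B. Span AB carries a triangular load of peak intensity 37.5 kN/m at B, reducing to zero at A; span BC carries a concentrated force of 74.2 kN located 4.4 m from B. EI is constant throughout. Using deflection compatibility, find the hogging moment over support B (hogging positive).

M_B = 259.2 kN·m

Insert a hinge at B; M_B is the redundant, and each span becomes simply supported.
Discontinuity in slope at B on the released structure — sum the simple-span end rotations:
  span AB: triangular load, peak 37.5: w₀L³/(45EI) = 1440/EI
  span BC: point load 74.2 at a = 4.4: Pab(L + b)/(6LEI) = 71.83/EI
  relative rotation θ_0 = (1440 + 71.83)/EI = 1512/EI
A unit hogging moment at B produces rotation L₁/(3EI) + L₂/(3EI) = 5.833/EI.
Compatibility: M_B·(L₁+L₂)/(3EI) = θ_0, giving M_B = 259.2 kN·m (hogging).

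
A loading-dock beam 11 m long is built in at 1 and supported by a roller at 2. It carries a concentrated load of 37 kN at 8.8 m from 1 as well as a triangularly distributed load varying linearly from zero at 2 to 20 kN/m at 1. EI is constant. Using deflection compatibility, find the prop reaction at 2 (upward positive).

Take the reaction at 2 as the redundant and release it; the primary structure is a cantilever fixed at 1.
Downward deflection at the released point 2 due to the loads:
  point load 37 at a = 8.8: Pa²(3L − a)/(6EI) = 11557/EI
  triangular load, peak 20 at the fixed end: w₀L⁴/(30EI) = 9761/EI
  δ_0 = 21317/EI
Tip deflection under a unit load at 2: L³/(3EI) = 443.7/EI.
Compatibility at 2: δ_0 − R_2·δ_{22} = 0, so R_2 = 21317/443.7 = 48.05 kN.

R_2 = 48.05 kN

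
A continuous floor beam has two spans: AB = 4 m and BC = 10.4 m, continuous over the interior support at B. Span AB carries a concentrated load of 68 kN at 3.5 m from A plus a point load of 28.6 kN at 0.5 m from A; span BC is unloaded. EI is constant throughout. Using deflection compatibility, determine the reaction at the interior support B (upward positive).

Take M_B as the redundant. Released structure: two simple spans AB and BC with a hinge at B.
Discontinuity in slope at B on the released structure — sum the simple-span end rotations:
  span AB: point load 68 at a = 3.5: Pab(L + a)/(6LEI) = 37.19/EI
  span AB: point load 28.6 at a = 0.5: Pab(L + a)/(6LEI) = 9.384/EI
  relative rotation θ_0 = (46.57 + 0)/EI = 46.57/EI
A unit hogging moment at B produces rotation L₁/(3EI) + L₂/(3EI) = 4.8/EI.
Compatibility: M_B·(L₁+L₂)/(3EI) = θ_0, giving M_B = 9.702 kN·m (hogging).
Span AB, ΣM about A with M_B applied at B: R_B^{AB}·4 = 252.3 + 9.702, so R_B^{AB} = 65.5 kN and R_A = 96.6 − 65.5 = 31.1 kN.
Span BC, ΣM about C: R_B^{BC}·10.4 = 0 + 9.702, so R_B^{BC} = 0.9329 kN and R_C = 0 − 0.9329 = -0.9329 kN.
R_B = 65.5 + 0.9329 = 66.43 kN.

R_B = 66.43 kN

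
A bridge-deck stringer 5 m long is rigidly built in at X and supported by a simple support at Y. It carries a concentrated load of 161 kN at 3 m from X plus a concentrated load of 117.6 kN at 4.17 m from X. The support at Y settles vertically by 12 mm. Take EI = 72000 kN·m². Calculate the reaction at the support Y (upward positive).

Release the roller at Y. Primary structure: cantilever fixed at X.
Downward deflection at the released point Y due to the loads:
  point load 161 at a = 3: Pa²(3L − a)/(6EI) = 2898/EI
  point load 117.6 at a = 4.17: Pa²(3L − a)/(6EI) = 3691/EI
  δ_0 = 6589/EI
Flexibility coefficient — unit upward force at Y: δ_{YY} = L³/(3EI) = 41.67/EI.
With EI = 72000 kN·m²: δ_0 = 0.091515 m and δ_{YY} = 0.000579 m/kN.
Compatibility — the beam at Y must follow the support down by 0.012 m: δ_0 − R_Y·δ_{YY} = 0.012, so R_Y = (0.091515 − 0.012)/0.000579 = 137.4 kN.

R_Y = 137.4 kN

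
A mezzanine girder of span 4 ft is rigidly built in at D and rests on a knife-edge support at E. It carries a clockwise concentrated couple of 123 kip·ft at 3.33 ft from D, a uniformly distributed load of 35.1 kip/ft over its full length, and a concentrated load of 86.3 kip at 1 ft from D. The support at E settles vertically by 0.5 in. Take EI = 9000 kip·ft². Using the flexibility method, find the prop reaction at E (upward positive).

Take the reaction at E as the redundant and release it; the primary structure is a cantilever fixed at D.
Downward deflection at the released point E due to the loads:
  clockwise couple 123 at a = 3.33: M₀a(2L − a)/(2EI) = 956.4/EI
  UDL 35.1: wL⁴/(8EI) = 1123/EI
  point load 86.3 at a = 1: Pa²(3L − a)/(6EI) = 158.2/EI
  δ_0 = 2238/EI
Flexibility coefficient — unit upward force at E: δ_{EE} = L³/(3EI) = 21.33/EI.
With EI = 9000 kip·ft²: δ_0 = 0.24865 ft and δ_{EE} = 0.00237 ft/kip.
Compatibility — the beam at E must follow the support down by 0.04167 ft: δ_0 − R_E·δ_{EE} = 0.04167, so R_E = (0.24865 − 0.04167)/0.00237 = 87.32 kip.

R_E = 87.32 kip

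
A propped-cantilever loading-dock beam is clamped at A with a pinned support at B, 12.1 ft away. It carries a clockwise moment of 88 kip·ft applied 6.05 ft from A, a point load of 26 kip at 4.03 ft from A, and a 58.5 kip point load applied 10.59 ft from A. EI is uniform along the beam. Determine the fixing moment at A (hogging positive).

Remove the prop at B; the released (primary) structure is a cantilever built in at A.
Primary-structure tip deflection at B by superposition:
  clockwise couple 88 at a = 6.05: M₀a(2L − a)/(2EI) = 4832/EI
  point load 26 at a = 4.03: Pa²(3L − a)/(6EI) = 2271/EI
  point load 58.5 at a = 10.59: Pa²(3L − a)/(6EI) = 28112/EI
  δ_0 = 35215/EI
Flexibility coefficient — unit upward force at B: δ_{BB} = L³/(3EI) = 590.5/EI.
Compatibility at B: δ_0 − R_B·δ_{BB} = 0, so R_B = 35215/590.5 = 59.63 kip.
Moment equilibrium about A: M_A = Σ(load moments about A) − R_B·L = 812.3 − 59.63×12.1 = 90.72 kip·ft.

M_A = 90.72 kip·ft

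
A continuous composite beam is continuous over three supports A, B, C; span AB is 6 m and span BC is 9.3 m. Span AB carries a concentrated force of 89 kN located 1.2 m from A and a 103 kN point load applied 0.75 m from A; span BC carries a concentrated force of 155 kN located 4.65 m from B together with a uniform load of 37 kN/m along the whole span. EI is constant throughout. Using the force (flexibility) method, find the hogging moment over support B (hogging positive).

Insert a hinge at B; M_B is the redundant, and each span becomes simply supported.
End slopes at the hinge B, treating each span as simply supported:
  span AB: point load 89 at a = 1.2: Pab(L + a)/(6LEI) = 102.5/EI
  span AB: point load 103 at a = 0.75: Pab(L + a)/(6LEI) = 76.04/EI
  span BC: point load 155 at a = 4.65: Pab(L + b)/(6LEI) = 837.9/EI
  span BC: UDL 37: wL³/(24EI) = 1240/EI
  relative rotation θ_0 = (178.6 + 2078)/EI = 2256/EI
A unit hogging moment at B produces rotation L₁/(3EI) + L₂/(3EI) = 5.1/EI.
Slope continuity at B: θ_0 = M_B·5.1/EI, so M_B = 2256/5.1 = 442.4 kN·m (hogging).

M_B = 442.4 kN·m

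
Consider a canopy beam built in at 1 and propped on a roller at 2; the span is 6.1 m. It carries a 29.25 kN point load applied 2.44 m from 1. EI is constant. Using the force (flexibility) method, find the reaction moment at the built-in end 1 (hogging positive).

Release the roller at 2. Primary structure: cantilever fixed at 1.
Deflection at 2 on the released cantilever, summing each load's contribution:
  point load 29.25 at a = 2.44: Pa²(3L − a)/(6EI) = 460.3/EI
Flexibility coefficient — unit upward force at 2: δ_{22} = L³/(3EI) = 75.66/EI.
Compatibility at 2: δ_0 − R_2·δ_{22} = 0, so R_2 = 460.3/75.66 = 6.084 kN.
Moment equilibrium about 1: M_1 = Σ(load moments about 1) − R_2·L = 71.37 − 6.084×6.1 = 34.26 kN·m.

M_1 = 34.26 kN·m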